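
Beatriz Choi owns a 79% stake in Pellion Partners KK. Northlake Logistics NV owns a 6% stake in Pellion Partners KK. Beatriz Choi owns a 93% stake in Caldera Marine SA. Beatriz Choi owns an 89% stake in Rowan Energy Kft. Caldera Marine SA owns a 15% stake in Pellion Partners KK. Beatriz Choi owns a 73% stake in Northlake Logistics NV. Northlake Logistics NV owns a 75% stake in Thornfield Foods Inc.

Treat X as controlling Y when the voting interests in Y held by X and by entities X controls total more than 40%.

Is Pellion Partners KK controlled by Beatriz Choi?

Beatriz holds 93% of Caldera, so Beatriz controls Caldera.
Beatriz holds 73% of Northlake, so Beatriz controls Northlake.
Caldera and Northlake and Beatriz together hold 15% + 6% + 79% = 100% of Pellion, so Beatriz controls Pellion.

Yes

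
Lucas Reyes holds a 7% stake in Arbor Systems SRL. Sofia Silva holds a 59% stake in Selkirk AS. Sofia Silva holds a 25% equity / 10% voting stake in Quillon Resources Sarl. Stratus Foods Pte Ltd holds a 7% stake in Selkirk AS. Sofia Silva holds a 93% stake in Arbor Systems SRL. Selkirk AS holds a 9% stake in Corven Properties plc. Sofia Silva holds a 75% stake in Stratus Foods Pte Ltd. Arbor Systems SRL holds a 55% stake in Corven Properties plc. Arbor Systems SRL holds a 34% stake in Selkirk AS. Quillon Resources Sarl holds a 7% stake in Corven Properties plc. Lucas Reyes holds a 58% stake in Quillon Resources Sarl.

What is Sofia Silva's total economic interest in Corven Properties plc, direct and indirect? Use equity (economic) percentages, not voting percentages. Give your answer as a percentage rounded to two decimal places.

61.53%

Sofia reaches Corven along 5 paths.
Via Arbor: 93% × 55% = 51.15%.
Via Quillon: 25% × 7% = 1.75%.
Via Selkirk: 59% × 9% = 5.31%.
Via Stratus → Selkirk: 75% × 7% × 9% = 0.4725%.
Via Arbor → Selkirk: 93% × 34% × 9% = 2.8458%.
Total: 51.15% + 1.75% + 5.31% + 0.4725% + 2.8458% = 61.5283%.
Rounded: 61.53%.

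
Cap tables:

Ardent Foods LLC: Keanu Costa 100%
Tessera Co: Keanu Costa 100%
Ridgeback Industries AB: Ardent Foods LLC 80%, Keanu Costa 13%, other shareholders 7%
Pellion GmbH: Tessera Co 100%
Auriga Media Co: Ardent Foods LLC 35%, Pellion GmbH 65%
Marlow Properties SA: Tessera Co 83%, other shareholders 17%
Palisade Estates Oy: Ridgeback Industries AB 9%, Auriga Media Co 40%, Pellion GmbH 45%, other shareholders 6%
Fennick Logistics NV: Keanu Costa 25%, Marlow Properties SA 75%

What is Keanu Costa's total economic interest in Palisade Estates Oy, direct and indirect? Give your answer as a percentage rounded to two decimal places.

Keanu reaches Palisade along 5 paths.
Via Ardent → Ridgeback: 100% × 80% × 9% = 7.2%.
Via Ridgeback: 13% × 9% = 1.17%.
Via Ardent → Auriga: 100% × 35% × 40% = 14%.
Via Tessera → Pellion → Auriga: 100% × 100% × 65% × 40% = 26%.
Via Tessera → Pellion: 100% × 100% × 45% = 45%.
Total: 7.2% + 1.17% + 14% + 26% + 45% = 93.37%.

93.37%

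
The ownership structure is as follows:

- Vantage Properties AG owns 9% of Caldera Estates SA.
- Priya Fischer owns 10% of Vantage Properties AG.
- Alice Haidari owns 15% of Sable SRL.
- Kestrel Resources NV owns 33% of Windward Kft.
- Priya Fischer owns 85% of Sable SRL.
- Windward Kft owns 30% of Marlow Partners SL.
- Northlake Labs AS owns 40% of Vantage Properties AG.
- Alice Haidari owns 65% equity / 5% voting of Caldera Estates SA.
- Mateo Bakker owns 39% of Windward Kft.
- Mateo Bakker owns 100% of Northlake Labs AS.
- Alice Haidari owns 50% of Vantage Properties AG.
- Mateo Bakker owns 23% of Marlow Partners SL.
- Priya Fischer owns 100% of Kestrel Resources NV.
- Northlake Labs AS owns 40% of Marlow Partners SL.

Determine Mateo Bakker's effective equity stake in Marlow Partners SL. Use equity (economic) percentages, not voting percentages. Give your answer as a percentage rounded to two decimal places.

74.70%

Mateo reaches Marlow along 3 paths.
Via Northlake: 100% × 40% = 40%.
Via Windward: 39% × 30% = 11.7%.
Direct stake: 23% = 23%.
Total: 40% + 11.7% + 23% = 74.7%.
Rounded: 74.70%.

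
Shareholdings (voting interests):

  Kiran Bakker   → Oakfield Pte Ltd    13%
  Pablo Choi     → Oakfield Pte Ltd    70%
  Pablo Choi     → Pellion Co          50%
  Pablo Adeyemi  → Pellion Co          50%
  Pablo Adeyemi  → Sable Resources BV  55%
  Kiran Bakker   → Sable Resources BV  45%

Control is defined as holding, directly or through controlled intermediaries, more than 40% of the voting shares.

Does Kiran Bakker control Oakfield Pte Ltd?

Kiran holds 45% of Sable, so Kiran controls Sable.
In Oakfield, Kiran's side holds only 13%, not > 40%.
So Kiran does not control Oakfield.

No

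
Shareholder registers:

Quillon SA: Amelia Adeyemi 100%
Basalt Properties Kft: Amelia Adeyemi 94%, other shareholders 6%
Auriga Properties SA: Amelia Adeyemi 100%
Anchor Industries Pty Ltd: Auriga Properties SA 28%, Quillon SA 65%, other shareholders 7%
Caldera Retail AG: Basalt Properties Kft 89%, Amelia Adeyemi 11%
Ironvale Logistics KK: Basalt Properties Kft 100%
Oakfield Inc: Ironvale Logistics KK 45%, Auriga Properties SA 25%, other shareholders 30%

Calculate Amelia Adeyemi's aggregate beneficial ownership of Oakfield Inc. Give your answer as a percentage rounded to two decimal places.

Amelia reaches Oakfield along 2 paths.
Via Basalt → Ironvale: 94% × 100% × 45% = 42.3%.
Via Auriga: 100% × 25% = 25%.
Total: 42.3% + 25% = 67.3%.
Rounded: 67.30%.

67.30%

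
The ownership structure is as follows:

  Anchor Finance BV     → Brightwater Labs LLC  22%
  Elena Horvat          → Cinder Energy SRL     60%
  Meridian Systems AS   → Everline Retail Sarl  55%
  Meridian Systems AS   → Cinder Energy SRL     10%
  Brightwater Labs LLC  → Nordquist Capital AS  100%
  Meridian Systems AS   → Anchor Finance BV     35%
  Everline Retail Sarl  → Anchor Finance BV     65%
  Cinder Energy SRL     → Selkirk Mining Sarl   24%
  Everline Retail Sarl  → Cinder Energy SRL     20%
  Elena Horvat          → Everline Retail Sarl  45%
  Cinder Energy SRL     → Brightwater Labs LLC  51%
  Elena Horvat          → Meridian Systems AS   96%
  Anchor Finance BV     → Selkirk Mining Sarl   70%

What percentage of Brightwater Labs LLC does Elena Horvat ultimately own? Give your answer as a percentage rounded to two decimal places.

Elena reaches Brightwater along 7 paths.
Via Meridian → Everline → Anchor: 96% × 55% × 65% × 22% = 7.5504%.
Via Everline → Anchor: 45% × 65% × 22% = 6.435%.
Via Meridian → Anchor: 96% × 35% × 22% = 7.392%.
Via Cinder: 60% × 51% = 30.6%.
Via Meridian → Everline → Cinder: 96% × 55% × 20% × 51% = 5.3856%.
Via Everline → Cinder: 45% × 20% × 51% = 4.59%.
Via Meridian → Cinder: 96% × 10% × 51% = 4.896%.
Total: 7.5504% + 6.435% + 7.392% + 30.6% + 5.3856% + 4.59% + 4.896% = 66.849%.
Rounded: 66.85%.

66.85%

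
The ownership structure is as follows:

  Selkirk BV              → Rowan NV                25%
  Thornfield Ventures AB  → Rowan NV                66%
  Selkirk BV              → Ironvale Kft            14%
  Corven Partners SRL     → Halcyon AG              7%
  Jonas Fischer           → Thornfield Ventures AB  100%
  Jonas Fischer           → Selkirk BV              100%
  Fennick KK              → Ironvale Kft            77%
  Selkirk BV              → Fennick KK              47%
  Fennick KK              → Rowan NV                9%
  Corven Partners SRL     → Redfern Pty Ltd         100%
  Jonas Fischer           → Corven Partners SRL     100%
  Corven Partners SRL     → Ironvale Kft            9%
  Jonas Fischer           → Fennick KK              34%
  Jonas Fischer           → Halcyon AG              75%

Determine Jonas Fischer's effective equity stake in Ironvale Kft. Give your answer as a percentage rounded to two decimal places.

85.37%

Jonas reaches Ironvale along 4 paths.
Via Selkirk: 100% × 14% = 14%.
Via Fennick: 34% × 77% = 26.18%.
Via Selkirk → Fennick: 100% × 47% × 77% = 36.19%.
Via Corven: 100% × 9% = 9%.
Total: 14% + 26.18% + 36.19% + 9% = 85.37%.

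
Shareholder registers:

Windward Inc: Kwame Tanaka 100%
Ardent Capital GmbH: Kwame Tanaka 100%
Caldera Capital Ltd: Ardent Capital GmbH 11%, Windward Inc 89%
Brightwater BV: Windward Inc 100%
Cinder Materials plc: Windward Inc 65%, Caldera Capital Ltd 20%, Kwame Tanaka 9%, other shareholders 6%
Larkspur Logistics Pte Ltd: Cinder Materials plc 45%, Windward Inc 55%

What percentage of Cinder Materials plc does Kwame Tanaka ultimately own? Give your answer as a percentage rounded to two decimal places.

94.00%

Kwame reaches Cinder along 4 paths.
Via Windward: 100% × 65% = 65%.
Via Ardent → Caldera: 100% × 11% × 20% = 2.2%.
Via Windward → Caldera: 100% × 89% × 20% = 17.8%.
Direct stake: 9% = 9%.
Total: 65% + 2.2% + 17.8% + 9% = 94%.
Rounded: 94.00%.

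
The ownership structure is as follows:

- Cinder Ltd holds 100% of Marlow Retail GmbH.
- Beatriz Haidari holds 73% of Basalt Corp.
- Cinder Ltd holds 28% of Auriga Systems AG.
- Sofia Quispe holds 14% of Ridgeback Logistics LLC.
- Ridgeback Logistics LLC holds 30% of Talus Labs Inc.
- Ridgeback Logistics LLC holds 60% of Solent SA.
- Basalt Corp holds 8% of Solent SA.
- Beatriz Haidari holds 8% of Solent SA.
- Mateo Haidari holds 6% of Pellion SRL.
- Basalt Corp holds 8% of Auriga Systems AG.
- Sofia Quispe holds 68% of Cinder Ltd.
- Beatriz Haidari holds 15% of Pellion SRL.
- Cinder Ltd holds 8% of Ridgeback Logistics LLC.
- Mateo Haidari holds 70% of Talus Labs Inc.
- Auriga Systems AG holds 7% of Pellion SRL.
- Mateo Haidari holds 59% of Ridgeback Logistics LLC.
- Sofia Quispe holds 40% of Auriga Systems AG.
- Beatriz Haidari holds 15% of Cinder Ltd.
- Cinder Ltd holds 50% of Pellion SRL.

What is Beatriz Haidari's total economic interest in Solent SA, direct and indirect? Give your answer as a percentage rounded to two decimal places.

Beatriz reaches Solent along 3 paths.
Via Basalt: 73% × 8% = 5.84%.
Via Cinder → Ridgeback: 15% × 8% × 60% = 0.72%.
Direct stake: 8% = 8%.
Total: 5.84% + 0.72% + 8% = 14.56%.

14.56%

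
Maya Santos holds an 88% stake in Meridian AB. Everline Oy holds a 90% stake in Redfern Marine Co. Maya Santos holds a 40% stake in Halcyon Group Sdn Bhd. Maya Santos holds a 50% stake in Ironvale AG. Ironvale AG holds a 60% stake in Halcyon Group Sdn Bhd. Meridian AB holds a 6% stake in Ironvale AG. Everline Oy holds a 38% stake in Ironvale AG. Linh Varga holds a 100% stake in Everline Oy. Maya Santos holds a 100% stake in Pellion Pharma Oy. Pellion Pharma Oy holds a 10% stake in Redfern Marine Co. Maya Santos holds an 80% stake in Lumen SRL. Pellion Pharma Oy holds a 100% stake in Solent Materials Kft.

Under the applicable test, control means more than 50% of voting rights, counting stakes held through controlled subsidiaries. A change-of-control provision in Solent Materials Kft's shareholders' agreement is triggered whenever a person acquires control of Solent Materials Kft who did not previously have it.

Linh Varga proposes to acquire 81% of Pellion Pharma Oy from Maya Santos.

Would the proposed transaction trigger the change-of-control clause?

The purchase adds only to Linh's holdings (Maya's stake shrinks), so Linh is the only person who could newly come to control Solent.
Linh holds 100% of Everline, so Linh controls Everline.
Everline holds 90% of Redfern, so Linh controls Redfern.
Neither Linh nor any entity Linh controls holds any voting interest in Solent.
So before the transaction, Linh does not control Solent.
After the purchase, Linh holds 81% of Pellion directly, and Maya's stake falls to 19%.
Linh holds 81% of Pellion, so Linh controls Pellion.
Pellion holds 100% of Solent, so Linh controls Solent.
Linh did not control Solent before and does after, so the clause is triggered.

Yes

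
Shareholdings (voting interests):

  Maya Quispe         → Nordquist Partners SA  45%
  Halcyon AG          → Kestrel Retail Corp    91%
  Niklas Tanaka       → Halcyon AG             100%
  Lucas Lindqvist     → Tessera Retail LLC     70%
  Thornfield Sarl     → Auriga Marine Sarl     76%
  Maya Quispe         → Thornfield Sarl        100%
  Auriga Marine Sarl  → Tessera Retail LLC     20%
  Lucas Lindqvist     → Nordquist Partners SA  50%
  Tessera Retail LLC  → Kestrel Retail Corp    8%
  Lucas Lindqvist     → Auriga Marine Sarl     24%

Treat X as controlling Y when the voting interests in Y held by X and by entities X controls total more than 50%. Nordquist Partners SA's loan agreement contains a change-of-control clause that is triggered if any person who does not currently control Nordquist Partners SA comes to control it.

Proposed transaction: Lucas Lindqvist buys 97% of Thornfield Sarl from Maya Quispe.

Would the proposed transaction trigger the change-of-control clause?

No

The purchase adds only to Lucas's holdings (Maya's stake shrinks), so Lucas is the only person who could newly come to control Nordquist.
Lucas holds 70% of Tessera, so Lucas controls Tessera.
In Nordquist, Lucas's side holds only 50%, not > 50%.
So before the transaction, Lucas does not control Nordquist.
After the purchase, Lucas holds 97% of Thornfield directly, and Maya's stake falls to 3%.
Lucas holds 97% of Thornfield, so Lucas controls Thornfield.
Thornfield and Lucas together hold 76% + 24% = 100% of Auriga, so Lucas controls Auriga.
Auriga and Lucas together hold 20% + 70% = 90% of Tessera, so Lucas controls Tessera.
After the transaction, Lucas's side holds 50% of Nordquist, not > 50%, so Lucas still does not control Nordquist.
No new person acquires control, so the clause is not triggered.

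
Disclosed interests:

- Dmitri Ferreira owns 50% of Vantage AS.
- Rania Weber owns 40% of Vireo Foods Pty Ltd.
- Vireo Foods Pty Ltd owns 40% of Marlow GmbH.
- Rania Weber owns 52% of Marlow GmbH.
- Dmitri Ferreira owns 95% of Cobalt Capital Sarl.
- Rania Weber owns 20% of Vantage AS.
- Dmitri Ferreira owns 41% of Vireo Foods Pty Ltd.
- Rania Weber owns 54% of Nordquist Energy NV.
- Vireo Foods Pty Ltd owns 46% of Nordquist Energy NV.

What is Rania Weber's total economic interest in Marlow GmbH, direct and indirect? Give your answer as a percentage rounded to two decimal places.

Rania reaches Marlow along 2 paths.
Via Vireo: 40% × 40% = 16%.
Direct stake: 52% = 52%.
Total: 16% + 52% = 68%.
Rounded: 68.00%.

68.00%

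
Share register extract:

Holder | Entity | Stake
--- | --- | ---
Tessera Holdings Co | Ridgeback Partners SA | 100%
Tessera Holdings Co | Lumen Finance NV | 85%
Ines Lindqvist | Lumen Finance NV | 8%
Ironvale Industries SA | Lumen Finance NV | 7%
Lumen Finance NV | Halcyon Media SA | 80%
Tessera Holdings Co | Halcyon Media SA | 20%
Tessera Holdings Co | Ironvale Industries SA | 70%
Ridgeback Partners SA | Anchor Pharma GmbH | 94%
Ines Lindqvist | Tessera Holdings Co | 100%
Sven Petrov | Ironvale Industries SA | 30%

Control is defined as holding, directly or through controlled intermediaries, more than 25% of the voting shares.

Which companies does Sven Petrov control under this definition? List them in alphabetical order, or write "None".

Sven holds 30% of Ironvale, so Sven controls Ironvale.
No other company's threshold is met.

Ironvale Industries SA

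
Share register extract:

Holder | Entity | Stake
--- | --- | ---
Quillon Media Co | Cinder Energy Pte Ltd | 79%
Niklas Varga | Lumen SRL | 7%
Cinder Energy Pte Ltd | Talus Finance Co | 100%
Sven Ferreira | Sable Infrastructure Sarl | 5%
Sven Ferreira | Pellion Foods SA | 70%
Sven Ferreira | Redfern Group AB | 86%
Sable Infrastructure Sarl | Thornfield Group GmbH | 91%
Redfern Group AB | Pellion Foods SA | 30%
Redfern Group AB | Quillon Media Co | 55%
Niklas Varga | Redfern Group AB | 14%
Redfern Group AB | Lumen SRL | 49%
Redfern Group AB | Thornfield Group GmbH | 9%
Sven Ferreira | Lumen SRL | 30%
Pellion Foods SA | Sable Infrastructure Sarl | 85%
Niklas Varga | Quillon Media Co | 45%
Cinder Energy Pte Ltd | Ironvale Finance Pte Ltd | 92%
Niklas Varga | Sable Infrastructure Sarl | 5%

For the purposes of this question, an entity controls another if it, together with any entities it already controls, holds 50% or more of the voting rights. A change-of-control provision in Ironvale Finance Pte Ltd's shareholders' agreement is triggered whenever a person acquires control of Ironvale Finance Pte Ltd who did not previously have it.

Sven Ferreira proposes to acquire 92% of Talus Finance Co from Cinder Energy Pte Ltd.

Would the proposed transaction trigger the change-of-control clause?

No

The purchase adds only to Sven's holdings (Cinder's stake shrinks), so Sven is the only person who could newly come to control Ironvale.
Sven holds 86% of Redfern, so Sven controls Redfern.
Redfern holds 55% of Quillon, so Sven controls Quillon.
Quillon holds 79% of Cinder, so Sven controls Cinder.
Cinder holds 92% of Ironvale, so Sven controls Ironvale.
So Sven already controls Ironvale before the transaction.
After the purchase, Sven holds 92% of Talus directly, and Cinder's stake falls to 8%.
Sven controlled Ironvale already, so this is not a new person acquiring control; every other person's position is unchanged or reduced.
No new person acquires control, so the clause is not triggered.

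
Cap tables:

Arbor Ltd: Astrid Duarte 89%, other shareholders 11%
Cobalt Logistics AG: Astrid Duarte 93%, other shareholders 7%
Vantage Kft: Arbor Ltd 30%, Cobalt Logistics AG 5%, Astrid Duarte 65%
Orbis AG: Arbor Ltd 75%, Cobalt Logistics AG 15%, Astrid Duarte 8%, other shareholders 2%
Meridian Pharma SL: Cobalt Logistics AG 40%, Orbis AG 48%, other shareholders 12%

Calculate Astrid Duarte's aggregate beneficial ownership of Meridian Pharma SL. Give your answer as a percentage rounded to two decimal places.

79.78%

Astrid reaches Meridian along 4 paths.
Via Cobalt: 93% × 40% = 37.2%.
Via Arbor → Orbis: 89% × 75% × 48% = 32.04%.
Via Cobalt → Orbis: 93% × 15% × 48% = 6.696%.
Via Orbis: 8% × 48% = 3.84%.
Total: 37.2% + 32.04% + 6.696% + 3.84% = 79.776%.
Rounded: 79.78%.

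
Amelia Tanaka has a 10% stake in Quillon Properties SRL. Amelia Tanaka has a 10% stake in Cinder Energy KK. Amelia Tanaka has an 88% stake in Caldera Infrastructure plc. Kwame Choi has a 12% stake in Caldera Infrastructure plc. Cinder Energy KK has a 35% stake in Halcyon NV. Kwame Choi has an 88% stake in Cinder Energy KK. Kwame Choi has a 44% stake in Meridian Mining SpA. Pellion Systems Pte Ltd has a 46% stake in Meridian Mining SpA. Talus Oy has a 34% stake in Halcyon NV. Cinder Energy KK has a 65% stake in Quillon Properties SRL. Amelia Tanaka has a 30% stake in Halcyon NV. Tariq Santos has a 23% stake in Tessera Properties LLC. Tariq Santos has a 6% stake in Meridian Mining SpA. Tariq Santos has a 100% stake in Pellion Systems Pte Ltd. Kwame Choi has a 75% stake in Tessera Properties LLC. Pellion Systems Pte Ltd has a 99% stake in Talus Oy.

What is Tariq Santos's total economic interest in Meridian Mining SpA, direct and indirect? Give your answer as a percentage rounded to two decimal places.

52.00%

Tariq reaches Meridian along 2 paths.
Via Pellion: 100% × 46% = 46%.
Direct stake: 6% = 6%.
Total: 46% + 6% = 52%.
Rounded: 52.00%.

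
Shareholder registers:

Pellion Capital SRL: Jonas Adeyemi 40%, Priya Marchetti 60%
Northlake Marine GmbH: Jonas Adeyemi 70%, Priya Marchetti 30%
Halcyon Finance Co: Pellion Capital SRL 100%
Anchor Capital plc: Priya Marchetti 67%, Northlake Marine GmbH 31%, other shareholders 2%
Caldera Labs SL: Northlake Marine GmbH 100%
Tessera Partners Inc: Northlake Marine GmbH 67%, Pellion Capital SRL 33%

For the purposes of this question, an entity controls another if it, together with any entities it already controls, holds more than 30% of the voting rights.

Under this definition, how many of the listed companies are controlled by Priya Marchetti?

Priya holds 60% of Pellion, so Priya controls Pellion.
Pellion holds 100% of Halcyon, so Priya controls Halcyon.
Priya holds 67% of Anchor, so Priya controls Anchor.
Pellion holds 33% of Tessera, so Priya controls Tessera.
No other company's threshold is met.
Priya controls 4 companies.

4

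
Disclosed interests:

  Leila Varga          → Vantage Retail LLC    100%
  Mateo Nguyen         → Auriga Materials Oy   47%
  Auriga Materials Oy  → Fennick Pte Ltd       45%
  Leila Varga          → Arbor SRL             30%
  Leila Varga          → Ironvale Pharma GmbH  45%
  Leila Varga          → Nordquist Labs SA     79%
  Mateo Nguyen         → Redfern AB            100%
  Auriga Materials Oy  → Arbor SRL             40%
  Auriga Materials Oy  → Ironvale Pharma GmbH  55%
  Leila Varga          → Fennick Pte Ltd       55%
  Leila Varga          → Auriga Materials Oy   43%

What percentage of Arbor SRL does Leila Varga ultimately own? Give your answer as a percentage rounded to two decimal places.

47.20%

Leila reaches Arbor along 2 paths.
Direct stake: 30% = 30%.
Via Auriga: 43% × 40% = 17.2%.
Total: 30% + 17.2% = 47.2%.
Rounded: 47.20%.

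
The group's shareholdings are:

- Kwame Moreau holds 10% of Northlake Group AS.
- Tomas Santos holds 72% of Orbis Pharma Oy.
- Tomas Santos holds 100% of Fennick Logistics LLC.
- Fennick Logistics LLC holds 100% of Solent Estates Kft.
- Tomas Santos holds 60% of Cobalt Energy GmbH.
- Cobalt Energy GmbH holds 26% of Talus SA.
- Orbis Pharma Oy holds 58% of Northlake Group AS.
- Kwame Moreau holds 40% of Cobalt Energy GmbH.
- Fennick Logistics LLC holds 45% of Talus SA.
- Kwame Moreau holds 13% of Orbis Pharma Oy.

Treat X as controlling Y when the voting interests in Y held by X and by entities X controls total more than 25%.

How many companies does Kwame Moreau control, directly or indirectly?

Kwame holds 40% of Cobalt, so Kwame controls Cobalt.
Cobalt holds 26% of Talus, so Kwame controls Talus.
No other company's threshold is met.
Kwame controls 2 companies.

2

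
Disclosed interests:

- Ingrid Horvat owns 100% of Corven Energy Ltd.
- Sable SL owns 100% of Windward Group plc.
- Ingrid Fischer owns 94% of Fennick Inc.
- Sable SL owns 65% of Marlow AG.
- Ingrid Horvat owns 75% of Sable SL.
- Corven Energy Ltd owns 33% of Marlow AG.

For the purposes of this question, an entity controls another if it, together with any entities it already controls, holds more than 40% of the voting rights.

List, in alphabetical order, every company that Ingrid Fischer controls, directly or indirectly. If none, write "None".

Fennick Inc

Ingrid Fischer holds 94% of Fennick, so Ingrid Fischer controls Fennick.
No other company's threshold is met.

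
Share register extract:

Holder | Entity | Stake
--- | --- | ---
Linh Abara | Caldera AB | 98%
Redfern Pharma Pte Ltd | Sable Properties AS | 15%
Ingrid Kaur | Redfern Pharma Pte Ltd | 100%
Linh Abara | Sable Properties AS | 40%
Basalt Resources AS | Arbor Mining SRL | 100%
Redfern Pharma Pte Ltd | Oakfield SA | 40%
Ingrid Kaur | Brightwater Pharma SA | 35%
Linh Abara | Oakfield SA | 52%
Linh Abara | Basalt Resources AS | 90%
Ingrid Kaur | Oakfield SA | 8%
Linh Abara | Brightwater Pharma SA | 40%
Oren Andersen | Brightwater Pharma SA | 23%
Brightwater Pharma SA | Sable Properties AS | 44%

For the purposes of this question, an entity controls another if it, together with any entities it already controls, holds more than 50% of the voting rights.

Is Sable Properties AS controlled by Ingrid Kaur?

Ingrid holds 100% of Redfern, so Ingrid controls Redfern.
In Sable, Ingrid's side holds only 15%, not > 50%.
So Ingrid does not control Sable.

No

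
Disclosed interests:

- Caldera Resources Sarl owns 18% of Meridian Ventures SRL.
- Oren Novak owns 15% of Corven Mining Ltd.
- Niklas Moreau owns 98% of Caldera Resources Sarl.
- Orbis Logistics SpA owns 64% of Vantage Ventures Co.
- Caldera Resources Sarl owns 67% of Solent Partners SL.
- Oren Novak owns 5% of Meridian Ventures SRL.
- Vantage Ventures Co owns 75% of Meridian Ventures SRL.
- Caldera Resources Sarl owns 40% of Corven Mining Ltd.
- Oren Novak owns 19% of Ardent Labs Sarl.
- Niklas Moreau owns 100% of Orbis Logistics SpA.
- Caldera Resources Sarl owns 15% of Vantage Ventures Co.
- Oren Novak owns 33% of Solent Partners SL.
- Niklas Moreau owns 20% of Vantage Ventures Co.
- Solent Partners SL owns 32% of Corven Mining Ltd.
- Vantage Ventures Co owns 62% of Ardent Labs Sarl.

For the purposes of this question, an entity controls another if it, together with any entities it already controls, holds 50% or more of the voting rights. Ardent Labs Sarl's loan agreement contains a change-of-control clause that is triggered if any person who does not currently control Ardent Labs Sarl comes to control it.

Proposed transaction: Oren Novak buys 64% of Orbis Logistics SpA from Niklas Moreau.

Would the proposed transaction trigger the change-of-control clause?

Yes

The purchase adds only to Oren's holdings (Niklas's stake shrinks), so Oren is the only person who could newly come to control Ardent.
Oren's largest direct stake is 33% in Solent, which does not meet the threshold, so Oren controls no company.
In Ardent, Oren's side holds only 19%, not ≥ 50%.
So before the transaction, Oren does not control Ardent.
After the purchase, Oren holds 64% of Orbis directly, and Niklas's stake falls to 36%.
Oren holds 64% of Orbis, so Oren controls Orbis.
Orbis holds 64% of Vantage, so Oren controls Vantage.
Vantage and Oren together hold 62% + 19% = 81% of Ardent, so Oren controls Ardent.
Oren did not control Ardent before and does after, so the clause is triggered.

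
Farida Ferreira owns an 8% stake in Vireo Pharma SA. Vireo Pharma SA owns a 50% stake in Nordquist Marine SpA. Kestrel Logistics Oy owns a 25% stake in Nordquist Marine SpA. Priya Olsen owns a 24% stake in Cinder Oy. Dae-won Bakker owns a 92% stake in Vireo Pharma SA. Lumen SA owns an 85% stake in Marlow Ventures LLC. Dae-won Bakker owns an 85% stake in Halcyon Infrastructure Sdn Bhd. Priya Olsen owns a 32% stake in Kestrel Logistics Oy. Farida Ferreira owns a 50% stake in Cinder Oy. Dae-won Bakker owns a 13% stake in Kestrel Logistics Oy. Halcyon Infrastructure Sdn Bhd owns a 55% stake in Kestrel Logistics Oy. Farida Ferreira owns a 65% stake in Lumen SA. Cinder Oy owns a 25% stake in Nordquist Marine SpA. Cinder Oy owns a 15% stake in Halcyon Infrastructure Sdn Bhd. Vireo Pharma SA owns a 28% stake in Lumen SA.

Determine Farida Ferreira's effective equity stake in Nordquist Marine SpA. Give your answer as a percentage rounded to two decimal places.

17.53%

Farida reaches Nordquist along 3 paths.
Via Cinder → Halcyon → Kestrel: 50% × 15% × 55% × 25% = 1.03125%.
Via Cinder: 50% × 25% = 12.5%.
Via Vireo: 8% × 50% = 4%.
Total: 1.03125% + 12.5% + 4% = 17.53125%.
Rounded: 17.53%.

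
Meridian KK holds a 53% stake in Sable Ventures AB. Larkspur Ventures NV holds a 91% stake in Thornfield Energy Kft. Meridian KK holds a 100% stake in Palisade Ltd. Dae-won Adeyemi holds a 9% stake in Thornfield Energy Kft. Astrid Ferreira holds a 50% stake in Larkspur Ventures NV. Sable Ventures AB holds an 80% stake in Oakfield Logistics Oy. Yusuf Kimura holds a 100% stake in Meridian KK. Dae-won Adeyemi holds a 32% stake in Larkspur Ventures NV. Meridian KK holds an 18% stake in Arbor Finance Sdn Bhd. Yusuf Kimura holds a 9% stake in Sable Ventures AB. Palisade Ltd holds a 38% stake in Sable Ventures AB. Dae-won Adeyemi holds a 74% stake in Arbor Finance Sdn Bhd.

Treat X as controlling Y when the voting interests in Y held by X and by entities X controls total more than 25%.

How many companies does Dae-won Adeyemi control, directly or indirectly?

3

Dae-won holds 32% of Larkspur, so Dae-won controls Larkspur.
Dae-won holds 74% of Arbor, so Dae-won controls Arbor.
Dae-won and Larkspur together hold 9% + 91% = 100% of Thornfield, so Dae-won controls Thornfield.
No other company's threshold is met.
Dae-won controls 3 companies.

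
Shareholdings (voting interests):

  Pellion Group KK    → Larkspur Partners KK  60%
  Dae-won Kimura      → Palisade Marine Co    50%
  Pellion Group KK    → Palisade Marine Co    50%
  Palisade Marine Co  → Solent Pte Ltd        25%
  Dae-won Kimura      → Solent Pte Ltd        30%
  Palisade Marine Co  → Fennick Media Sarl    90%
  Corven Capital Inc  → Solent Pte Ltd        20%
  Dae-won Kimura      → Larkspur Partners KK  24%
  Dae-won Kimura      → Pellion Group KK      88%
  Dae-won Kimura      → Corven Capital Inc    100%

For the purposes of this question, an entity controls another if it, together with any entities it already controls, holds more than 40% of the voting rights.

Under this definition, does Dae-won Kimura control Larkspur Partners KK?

Yes

Dae-won holds 88% of Pellion, so Dae-won controls Pellion.
Dae-won and Pellion together hold 24% + 60% = 84% of Larkspur, so Dae-won controls Larkspur.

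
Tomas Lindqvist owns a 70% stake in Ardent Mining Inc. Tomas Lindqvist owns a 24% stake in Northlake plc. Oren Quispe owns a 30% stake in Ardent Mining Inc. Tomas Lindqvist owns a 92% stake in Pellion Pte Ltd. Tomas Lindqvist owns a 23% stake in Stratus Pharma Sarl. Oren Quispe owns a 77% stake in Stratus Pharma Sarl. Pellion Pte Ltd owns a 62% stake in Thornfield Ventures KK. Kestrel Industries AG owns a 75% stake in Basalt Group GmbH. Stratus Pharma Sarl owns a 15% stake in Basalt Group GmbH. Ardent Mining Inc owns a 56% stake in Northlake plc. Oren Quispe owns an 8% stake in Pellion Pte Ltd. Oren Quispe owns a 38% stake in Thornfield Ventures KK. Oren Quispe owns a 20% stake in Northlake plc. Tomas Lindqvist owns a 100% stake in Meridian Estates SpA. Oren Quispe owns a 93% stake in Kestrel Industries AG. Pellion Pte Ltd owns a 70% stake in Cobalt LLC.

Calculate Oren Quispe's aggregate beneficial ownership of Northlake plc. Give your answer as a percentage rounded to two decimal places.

Oren reaches Northlake along 2 paths.
Via Ardent: 30% × 56% = 16.8%.
Direct stake: 20% = 20%.
Total: 16.8% + 20% = 36.8%.
Rounded: 36.80%.

36.80%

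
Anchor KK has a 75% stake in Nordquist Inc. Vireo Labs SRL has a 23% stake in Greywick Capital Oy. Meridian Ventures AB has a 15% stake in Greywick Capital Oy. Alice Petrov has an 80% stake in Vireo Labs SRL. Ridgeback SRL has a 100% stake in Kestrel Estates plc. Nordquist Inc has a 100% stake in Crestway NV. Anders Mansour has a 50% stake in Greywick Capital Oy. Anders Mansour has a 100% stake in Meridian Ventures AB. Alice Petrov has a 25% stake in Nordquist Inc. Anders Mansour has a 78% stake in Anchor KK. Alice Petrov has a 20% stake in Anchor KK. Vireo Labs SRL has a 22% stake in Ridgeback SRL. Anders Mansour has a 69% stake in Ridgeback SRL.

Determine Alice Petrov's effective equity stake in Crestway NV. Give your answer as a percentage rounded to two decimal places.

Alice reaches Crestway along 2 paths.
Via Anchor → Nordquist: 20% × 75% × 100% = 15%.
Via Nordquist: 25% × 100% = 25%.
Total: 15% + 25% = 40%.
Rounded: 40.00%.

40.00%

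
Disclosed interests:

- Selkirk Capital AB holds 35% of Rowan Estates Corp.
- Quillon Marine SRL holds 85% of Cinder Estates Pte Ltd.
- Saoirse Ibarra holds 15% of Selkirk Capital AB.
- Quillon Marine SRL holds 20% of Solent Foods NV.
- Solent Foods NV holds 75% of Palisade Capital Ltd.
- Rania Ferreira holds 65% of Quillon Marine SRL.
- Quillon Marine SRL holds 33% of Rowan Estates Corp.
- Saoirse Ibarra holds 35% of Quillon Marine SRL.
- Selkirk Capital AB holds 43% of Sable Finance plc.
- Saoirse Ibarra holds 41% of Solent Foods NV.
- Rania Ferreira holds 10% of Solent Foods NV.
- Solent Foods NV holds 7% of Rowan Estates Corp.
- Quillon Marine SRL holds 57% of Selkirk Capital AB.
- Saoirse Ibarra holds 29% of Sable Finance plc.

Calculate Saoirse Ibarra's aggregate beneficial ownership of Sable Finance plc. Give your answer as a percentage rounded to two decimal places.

Saoirse reaches Sable along 3 paths.
Direct stake: 29% = 29%.
Via Quillon → Selkirk: 35% × 57% × 43% = 8.5785%.
Via Selkirk: 15% × 43% = 6.45%.
Total: 29% + 8.5785% + 6.45% = 44.0285%.
Rounded: 44.03%.

44.03%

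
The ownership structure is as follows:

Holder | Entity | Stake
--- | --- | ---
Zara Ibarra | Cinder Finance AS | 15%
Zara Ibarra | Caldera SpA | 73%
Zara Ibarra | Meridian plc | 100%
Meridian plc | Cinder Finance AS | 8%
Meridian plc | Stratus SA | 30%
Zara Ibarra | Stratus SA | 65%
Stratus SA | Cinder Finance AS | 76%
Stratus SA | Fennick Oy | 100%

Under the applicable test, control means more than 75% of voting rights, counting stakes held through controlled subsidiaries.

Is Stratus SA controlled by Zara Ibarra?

Zara holds 100% of Meridian, so Zara controls Meridian.
Meridian and Zara together hold 30% + 65% = 95% of Stratus, so Zara controls Stratus.

Yes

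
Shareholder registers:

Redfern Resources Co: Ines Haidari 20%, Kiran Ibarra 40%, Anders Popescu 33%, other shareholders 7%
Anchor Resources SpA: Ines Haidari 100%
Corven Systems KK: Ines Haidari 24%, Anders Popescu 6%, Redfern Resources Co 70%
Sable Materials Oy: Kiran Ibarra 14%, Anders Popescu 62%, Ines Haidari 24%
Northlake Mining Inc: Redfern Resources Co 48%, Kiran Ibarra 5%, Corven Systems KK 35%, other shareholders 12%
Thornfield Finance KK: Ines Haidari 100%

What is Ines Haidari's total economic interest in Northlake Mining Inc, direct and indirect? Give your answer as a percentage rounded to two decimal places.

22.90%

Ines reaches Northlake along 3 paths.
Via Redfern: 20% × 48% = 9.6%.
Via Corven: 24% × 35% = 8.4%.
Via Redfern → Corven: 20% × 70% × 35% = 4.9%.
Total: 9.6% + 8.4% + 4.9% = 22.9%.
Rounded: 22.90%.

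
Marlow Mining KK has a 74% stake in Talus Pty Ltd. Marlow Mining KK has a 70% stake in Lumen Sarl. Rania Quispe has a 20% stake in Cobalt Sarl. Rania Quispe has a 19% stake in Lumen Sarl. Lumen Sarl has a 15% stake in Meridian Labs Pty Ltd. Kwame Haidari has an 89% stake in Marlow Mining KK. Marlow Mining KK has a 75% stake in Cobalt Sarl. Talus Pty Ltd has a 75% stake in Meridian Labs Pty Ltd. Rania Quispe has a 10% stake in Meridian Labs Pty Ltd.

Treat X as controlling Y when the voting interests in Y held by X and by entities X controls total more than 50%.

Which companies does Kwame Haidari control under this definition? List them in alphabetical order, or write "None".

Cobalt Sarl, Lumen Sarl, Marlow Mining KK, Meridian Labs Pty Ltd, Talus Pty Ltd

Kwame holds 89% of Marlow, so Kwame controls Marlow.
Marlow holds 70% of Lumen, so Kwame controls Lumen.
Marlow holds 75% of Cobalt, so Kwame controls Cobalt.
Marlow holds 74% of Talus, so Kwame controls Talus.
Lumen and Talus together hold 15% + 75% = 90% of Meridian, so Kwame controls Meridian.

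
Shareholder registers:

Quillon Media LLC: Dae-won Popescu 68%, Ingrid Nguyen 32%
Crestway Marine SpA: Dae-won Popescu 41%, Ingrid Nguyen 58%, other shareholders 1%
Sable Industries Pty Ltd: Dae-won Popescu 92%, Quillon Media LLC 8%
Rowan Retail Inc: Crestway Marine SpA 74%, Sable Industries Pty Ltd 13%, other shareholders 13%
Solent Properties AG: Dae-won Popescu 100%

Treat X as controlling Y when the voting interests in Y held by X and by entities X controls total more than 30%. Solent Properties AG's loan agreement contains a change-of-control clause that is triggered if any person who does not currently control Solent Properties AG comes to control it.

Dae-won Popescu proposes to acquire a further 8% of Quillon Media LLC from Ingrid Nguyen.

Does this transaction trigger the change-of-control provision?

No

The purchase adds only to Dae-won's holdings (Ingrid's stake shrinks), so Dae-won is the only person who could newly come to control Solent.
Dae-won holds 100% of Solent, so Dae-won controls Solent.
So Dae-won already controls Solent before the transaction.
After the purchase, Dae-won's direct stake in Quillon rises to 68% + 8% = 76%, and Ingrid's stake falls to 24%.
Dae-won controlled Solent already, so this is not a new person acquiring control; every other person's position is unchanged or reduced.
No new person acquires control, so the clause is not triggered.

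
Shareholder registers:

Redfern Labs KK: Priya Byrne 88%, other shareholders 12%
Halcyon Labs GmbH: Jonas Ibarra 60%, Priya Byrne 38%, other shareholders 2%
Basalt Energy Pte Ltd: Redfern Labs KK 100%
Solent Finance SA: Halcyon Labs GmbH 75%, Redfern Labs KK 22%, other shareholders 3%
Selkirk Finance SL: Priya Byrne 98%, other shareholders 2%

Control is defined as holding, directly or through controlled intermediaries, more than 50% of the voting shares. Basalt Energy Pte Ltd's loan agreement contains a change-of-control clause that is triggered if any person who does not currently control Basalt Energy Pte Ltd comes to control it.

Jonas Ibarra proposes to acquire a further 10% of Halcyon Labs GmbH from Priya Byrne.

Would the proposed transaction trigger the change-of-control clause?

No

The purchase adds only to Jonas's holdings (Priya's stake shrinks), so Jonas is the only person who could newly come to control Basalt.
Jonas holds 60% of Halcyon, so Jonas controls Halcyon.
Halcyon holds 75% of Solent, so Jonas controls Solent.
Neither Jonas nor any entity Jonas controls holds any voting interest in Basalt.
So before the transaction, Jonas does not control Basalt.
After the purchase, Jonas's direct stake in Halcyon rises to 60% + 10% = 70%, and Priya's stake falls to 28%.
Jonas holds 70% of Halcyon, so Jonas controls Halcyon.
After the transaction, neither Jonas nor any entity Jonas controls holds a voting interest in Basalt, so Jonas still does not control it.
No new person acquires control, so the clause is not triggered.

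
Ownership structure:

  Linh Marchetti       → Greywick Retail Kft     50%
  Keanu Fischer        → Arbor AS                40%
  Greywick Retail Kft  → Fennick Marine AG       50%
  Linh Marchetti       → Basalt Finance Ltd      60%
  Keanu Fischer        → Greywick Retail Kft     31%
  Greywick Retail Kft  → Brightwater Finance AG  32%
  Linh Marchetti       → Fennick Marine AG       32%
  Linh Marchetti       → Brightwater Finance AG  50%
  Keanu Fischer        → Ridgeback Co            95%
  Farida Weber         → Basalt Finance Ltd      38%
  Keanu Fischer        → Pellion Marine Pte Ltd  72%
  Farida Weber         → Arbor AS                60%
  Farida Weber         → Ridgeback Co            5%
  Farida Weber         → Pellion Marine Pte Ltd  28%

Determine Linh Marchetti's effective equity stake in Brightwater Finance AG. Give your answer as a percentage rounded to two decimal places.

Linh reaches Brightwater along 2 paths.
Direct stake: 50% = 50%.
Via Greywick: 50% × 32% = 16%.
Total: 50% + 16% = 66%.
Rounded: 66.00%.

66.00%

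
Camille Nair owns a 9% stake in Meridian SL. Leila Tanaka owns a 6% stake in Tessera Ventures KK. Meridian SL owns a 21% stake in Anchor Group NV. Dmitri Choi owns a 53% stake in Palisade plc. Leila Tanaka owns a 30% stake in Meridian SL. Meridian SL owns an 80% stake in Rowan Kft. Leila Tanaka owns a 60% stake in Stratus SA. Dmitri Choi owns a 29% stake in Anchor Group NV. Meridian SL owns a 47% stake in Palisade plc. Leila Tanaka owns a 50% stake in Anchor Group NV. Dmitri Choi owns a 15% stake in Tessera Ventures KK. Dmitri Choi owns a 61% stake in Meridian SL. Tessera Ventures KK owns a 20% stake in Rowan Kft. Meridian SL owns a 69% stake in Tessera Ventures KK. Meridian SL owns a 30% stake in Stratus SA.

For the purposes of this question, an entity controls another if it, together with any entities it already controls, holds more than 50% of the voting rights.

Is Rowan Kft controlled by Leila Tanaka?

No

Leila holds 60% of Stratus, so Leila controls Stratus.
Neither Leila nor any entity Leila controls holds any voting interest in Rowan.
So Leila does not control Rowan.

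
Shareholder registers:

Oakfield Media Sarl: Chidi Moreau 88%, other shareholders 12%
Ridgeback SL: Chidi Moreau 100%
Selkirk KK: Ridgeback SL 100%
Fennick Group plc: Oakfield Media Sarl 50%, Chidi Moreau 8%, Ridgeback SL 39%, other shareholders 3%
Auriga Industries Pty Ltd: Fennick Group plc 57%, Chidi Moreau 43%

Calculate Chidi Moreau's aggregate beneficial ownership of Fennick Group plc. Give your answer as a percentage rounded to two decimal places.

91.00%

Chidi reaches Fennick along 3 paths.
Via Oakfield: 88% × 50% = 44%.
Direct stake: 8% = 8%.
Via Ridgeback: 100% × 39% = 39%.
Total: 44% + 8% + 39% = 91%.
Rounded: 91.00%.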